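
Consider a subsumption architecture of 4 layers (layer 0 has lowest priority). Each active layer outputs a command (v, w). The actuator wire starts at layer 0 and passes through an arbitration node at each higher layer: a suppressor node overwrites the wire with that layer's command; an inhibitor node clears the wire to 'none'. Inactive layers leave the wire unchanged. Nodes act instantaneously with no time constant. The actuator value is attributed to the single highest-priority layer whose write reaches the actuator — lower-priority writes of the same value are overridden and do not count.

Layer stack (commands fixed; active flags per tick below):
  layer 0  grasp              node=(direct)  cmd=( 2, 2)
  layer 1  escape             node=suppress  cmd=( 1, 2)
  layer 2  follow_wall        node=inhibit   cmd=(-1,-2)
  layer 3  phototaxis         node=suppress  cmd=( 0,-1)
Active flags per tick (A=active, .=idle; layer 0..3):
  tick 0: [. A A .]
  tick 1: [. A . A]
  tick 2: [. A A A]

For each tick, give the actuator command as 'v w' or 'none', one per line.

none
0 -1
0 -1

tick 0:
  layer 0 (grasp) idle — none
  layer 1 (escape) active — suppresses: (1, 2)
  layer 2 (follow_wall) active — inhibits: none
  layer 3 (phototaxis) idle — unchanged: none
  → actuator none
tick 1:
  layer 0 (grasp) idle — none
  layer 1 (escape) active — suppresses: (1, 2)
  layer 2 (follow_wall) idle — unchanged: (1, 2)
  layer 3 (phototaxis) active — suppresses: (0, -1)
  → actuator (0, -1)
tick 2:
  layer 0 (grasp) idle — none
  layer 1 (escape) active — suppresses: (1, 2)
  layer 2 (follow_wall) active — inhibits: none
  layer 3 (phototaxis) active — suppresses: (0, -1)
  → actuator (0, -1)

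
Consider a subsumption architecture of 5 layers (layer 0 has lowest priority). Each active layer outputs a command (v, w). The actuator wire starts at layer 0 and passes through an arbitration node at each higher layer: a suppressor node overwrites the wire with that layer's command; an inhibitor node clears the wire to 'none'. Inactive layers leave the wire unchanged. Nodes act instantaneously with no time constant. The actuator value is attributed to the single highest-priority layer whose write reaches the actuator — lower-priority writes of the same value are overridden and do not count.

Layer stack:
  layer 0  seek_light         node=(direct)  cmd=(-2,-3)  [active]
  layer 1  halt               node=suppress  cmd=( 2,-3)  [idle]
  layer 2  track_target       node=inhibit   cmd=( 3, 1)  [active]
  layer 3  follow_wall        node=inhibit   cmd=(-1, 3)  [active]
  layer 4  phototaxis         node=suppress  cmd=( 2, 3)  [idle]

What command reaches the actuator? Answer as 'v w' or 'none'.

none

L0 seek_light: active, feeds wire = (-2, -3)
L1 halt: idle → wire stays (-2, -3)
L2 track_target: active, inhibitor → wire = none
L3 follow_wall: active, inhibitor → wire = none
L4 phototaxis: idle → wire stays none
actuator = none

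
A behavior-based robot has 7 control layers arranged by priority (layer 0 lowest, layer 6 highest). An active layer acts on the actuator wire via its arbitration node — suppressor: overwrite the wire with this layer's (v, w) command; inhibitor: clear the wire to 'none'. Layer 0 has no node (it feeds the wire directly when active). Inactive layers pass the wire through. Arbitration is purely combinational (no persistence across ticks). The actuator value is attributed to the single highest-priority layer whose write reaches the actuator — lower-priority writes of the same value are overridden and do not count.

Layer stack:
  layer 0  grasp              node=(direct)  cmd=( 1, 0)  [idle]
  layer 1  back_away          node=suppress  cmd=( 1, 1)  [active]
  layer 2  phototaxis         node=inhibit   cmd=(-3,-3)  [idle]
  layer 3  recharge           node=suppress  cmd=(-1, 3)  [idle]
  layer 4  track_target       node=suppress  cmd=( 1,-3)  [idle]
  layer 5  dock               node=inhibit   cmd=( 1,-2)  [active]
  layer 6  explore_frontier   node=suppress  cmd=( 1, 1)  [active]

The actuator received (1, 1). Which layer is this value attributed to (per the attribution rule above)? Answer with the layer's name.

explore_frontier

layer 0 (grasp) idle — none
layer 1 (back_away) active — suppresses: (1, 1)
layer 2 (phototaxis) idle — unchanged: (1, 1)
layer 3 (recharge) idle — unchanged: (1, 1)
layer 4 (track_target) idle — unchanged: (1, 1)
layer 5 (dock) active — inhibits: none
layer 6 (explore_frontier) active — suppresses: (1, 1)
→ actuator (1, 1)
last writer: layer 6 = explore_frontier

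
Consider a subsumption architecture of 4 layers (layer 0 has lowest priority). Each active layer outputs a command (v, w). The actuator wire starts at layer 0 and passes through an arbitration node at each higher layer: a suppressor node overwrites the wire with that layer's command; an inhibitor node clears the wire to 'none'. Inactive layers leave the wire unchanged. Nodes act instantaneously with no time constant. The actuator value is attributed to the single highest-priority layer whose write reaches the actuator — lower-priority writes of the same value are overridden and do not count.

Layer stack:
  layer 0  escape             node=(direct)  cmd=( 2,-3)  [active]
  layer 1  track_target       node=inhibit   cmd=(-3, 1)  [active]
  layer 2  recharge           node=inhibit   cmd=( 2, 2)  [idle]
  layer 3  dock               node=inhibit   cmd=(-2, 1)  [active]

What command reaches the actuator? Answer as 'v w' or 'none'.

[0] escape on; wire := (2, -3)
[1] track_target on (inhibit); wire := none
[2] recharge off; pass none
[3] dock on (inhibit); wire := none
output none

none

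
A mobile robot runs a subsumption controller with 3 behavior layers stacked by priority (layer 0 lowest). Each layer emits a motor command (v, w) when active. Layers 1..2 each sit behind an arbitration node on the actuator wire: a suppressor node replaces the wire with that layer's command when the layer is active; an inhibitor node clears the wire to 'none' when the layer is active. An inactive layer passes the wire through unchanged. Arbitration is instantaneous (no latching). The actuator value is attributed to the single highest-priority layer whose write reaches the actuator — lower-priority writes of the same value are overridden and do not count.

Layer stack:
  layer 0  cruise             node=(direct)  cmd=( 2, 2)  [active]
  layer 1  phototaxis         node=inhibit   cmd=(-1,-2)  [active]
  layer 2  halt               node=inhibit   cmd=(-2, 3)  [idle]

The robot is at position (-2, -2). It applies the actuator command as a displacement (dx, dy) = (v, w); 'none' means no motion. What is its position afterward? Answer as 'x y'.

-2 -2

[0] cruise on; wire := (2, 2)
[1] phototaxis on (inhibit); wire := none
[2] halt off; pass none
output none
position: (-2, -2) + none = (-2, -2)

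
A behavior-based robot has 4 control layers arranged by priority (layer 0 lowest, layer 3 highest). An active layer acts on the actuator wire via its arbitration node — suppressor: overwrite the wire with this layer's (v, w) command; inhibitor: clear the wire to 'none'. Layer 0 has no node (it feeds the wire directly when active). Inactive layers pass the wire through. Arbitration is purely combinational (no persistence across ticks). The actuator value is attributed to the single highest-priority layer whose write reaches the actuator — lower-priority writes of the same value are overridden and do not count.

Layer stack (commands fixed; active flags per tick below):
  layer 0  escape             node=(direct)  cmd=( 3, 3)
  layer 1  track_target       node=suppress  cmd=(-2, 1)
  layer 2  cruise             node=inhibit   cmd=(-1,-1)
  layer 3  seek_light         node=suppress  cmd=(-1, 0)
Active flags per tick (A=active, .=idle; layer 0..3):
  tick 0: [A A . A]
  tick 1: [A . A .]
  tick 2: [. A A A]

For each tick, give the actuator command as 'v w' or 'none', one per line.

-1 0
none
-1 0

tick 0:
  L0 escape: active, feeds wire = (3, 3)
  L1 track_target: active, suppressor → wire = (-2, 1)
  L2 cruise: idle → wire stays (-2, 1)
  L3 seek_light: active, suppressor → wire = (-1, 0)
  actuator = (-1, 0)
tick 1:
  L0 escape: active, feeds wire = (3, 3)
  L1 track_target: idle → wire stays (3, 3)
  L2 cruise: active, inhibitor → wire = none
  L3 seek_light: idle → wire stays none
  actuator = none
tick 2:
  L0 escape: idle → wire = none
  L1 track_target: active, suppressor → wire = (-2, 1)
  L2 cruise: active, inhibitor → wire = none
  L3 seek_light: active, suppressor → wire = (-1, 0)
  actuator = (-1, 0)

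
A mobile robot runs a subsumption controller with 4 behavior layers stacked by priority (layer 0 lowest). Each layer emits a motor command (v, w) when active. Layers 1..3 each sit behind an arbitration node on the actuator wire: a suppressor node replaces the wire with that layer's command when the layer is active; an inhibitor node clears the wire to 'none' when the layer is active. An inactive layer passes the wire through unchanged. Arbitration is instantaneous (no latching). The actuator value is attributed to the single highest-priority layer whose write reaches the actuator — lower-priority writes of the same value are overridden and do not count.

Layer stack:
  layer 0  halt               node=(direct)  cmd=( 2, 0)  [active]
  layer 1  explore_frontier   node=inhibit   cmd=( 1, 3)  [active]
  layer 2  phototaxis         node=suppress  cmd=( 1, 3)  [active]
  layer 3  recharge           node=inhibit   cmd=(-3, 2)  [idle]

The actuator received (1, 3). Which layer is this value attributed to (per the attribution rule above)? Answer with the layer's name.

[0] halt on; wire := (2, 0)
[1] explore_frontier on (inhibit); wire := none
[2] phototaxis on (suppress); wire := (1, 3)
[3] recharge off; pass (1, 3)
output (1, 3)
last writer: layer 2 = phototaxis

phototaxis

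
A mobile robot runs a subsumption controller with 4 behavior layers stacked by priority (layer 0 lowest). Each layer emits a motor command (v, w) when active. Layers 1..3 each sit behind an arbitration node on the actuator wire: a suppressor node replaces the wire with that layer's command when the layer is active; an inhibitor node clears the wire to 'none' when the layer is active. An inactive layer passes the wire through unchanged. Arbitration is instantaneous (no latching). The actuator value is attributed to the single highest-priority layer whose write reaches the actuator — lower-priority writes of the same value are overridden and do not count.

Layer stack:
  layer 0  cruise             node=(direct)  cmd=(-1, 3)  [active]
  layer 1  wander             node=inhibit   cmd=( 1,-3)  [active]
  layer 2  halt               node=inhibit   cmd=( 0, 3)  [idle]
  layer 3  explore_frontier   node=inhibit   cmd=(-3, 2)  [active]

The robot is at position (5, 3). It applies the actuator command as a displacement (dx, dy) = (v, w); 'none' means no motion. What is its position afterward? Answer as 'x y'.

5 3

L0 cruise: active, feeds wire = (-1, 3)
L1 wander: active, inhibitor → wire = none
L2 halt: idle → wire stays none
L3 explore_frontier: active, inhibitor → wire = none
actuator = none
position: (5, 3) + none = (5, 3)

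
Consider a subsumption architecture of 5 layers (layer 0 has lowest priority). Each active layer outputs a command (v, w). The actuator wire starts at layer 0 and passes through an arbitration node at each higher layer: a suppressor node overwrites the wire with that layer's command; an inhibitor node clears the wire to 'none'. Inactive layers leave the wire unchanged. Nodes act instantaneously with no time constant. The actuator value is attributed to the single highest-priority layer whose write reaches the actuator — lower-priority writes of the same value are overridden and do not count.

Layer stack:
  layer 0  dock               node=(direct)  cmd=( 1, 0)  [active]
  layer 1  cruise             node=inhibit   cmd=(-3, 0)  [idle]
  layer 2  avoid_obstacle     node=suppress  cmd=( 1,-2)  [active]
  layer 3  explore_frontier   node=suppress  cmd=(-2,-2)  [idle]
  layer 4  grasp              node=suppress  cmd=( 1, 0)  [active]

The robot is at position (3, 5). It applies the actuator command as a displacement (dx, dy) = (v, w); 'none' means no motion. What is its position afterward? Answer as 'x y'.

4 5

[0] dock on; wire := (1, 0)
[1] cruise off; pass (1, 0)
[2] avoid_obstacle on (suppress); wire := (1, -2)
[3] explore_frontier off; pass (1, -2)
[4] grasp on (suppress); wire := (1, 0)
output (1, 0)
position: (3, 5) + (1, 0) = (4, 5)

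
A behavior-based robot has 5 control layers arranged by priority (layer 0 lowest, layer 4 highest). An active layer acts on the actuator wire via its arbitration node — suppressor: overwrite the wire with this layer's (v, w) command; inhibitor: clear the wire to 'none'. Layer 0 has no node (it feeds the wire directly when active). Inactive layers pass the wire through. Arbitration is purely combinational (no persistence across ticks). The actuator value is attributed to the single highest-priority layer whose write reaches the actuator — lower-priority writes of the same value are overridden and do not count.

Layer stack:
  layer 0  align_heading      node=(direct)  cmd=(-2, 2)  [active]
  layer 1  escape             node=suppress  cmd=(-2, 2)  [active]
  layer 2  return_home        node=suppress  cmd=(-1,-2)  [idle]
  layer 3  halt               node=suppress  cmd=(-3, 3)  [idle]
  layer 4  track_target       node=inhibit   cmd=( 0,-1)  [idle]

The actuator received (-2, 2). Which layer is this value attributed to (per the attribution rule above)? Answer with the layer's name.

L0 align_heading: active, feeds wire = (-2, 2)
L1 escape: active, suppressor → wire = (-2, 2)
L2 return_home: idle → wire stays (-2, 2)
L3 halt: idle → wire stays (-2, 2)
L4 track_target: idle → wire stays (-2, 2)
actuator = (-2, 2)
last writer: layer 1 = escape

escape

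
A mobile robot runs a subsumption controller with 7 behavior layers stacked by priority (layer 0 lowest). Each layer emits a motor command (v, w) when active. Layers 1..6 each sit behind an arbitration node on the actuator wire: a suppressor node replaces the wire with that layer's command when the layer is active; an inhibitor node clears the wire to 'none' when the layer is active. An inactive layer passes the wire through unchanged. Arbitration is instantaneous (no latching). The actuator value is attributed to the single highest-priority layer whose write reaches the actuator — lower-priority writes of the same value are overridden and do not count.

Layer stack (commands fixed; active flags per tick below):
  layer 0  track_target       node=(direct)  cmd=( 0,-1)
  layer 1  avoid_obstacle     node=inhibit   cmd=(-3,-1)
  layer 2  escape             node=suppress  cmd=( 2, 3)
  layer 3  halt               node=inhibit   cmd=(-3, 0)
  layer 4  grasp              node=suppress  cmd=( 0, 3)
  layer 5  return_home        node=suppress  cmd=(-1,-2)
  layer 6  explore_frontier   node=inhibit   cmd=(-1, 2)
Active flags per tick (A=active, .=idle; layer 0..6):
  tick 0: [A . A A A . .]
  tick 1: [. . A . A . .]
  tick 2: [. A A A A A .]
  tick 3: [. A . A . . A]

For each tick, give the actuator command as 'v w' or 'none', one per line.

tick 0:
  [0] track_target on; wire := (0, -1)
  [1] avoid_obstacle off; pass (0, -1)
  [2] escape on (suppress); wire := (2, 3)
  [3] halt on (inhibit); wire := none
  [4] grasp on (suppress); wire := (0, 3)
  [5] return_home off; pass (0, 3)
  [6] explore_frontier off; pass (0, 3)
  output (0, 3)
tick 1:
  [0] track_target off; wire := none
  [1] avoid_obstacle off; pass none
  [2] escape on (suppress); wire := (2, 3)
  [3] halt off; pass (2, 3)
  [4] grasp on (suppress); wire := (0, 3)
  [5] return_home off; pass (0, 3)
  [6] explore_frontier off; pass (0, 3)
  output (0, 3)
tick 2:
  [0] track_target off; wire := none
  [1] avoid_obstacle on (inhibit); wire := none
  [2] escape on (suppress); wire := (2, 3)
  [3] halt on (inhibit); wire := none
  [4] grasp on (suppress); wire := (0, 3)
  [5] return_home on (suppress); wire := (-1, -2)
  [6] explore_frontier off; pass (-1, -2)
  output (-1, -2)
tick 3:
  [0] track_target off; wire := none
  [1] avoid_obstacle on (inhibit); wire := none
  [2] escape off; pass none
  [3] halt on (inhibit); wire := none
  [4] grasp off; pass none
  [5] return_home off; pass none
  [6] explore_frontier on (inhibit); wire := none
  output none

0 3
0 3
-1 -2
none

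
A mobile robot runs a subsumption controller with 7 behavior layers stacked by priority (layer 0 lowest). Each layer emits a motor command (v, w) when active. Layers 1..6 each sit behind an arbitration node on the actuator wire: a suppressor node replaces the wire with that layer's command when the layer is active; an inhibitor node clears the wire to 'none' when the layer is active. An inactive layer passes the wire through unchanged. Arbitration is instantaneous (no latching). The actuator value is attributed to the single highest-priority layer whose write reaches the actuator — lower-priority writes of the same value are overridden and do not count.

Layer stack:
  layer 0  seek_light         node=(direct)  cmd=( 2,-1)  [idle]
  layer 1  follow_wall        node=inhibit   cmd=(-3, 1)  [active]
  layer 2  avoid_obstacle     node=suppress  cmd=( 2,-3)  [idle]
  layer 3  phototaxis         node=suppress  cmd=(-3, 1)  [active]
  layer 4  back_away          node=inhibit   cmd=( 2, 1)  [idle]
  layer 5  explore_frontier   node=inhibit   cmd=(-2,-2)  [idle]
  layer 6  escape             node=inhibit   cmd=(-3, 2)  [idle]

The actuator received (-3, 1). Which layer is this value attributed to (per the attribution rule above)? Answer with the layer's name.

phototaxis

layer 0 (seek_light) idle — none
layer 1 (follow_wall) active — inhibits: none
layer 2 (avoid_obstacle) idle — unchanged: none
layer 3 (phototaxis) active — suppresses: (-3, 1)
layer 4 (back_away) idle — unchanged: (-3, 1)
layer 5 (explore_frontier) idle — unchanged: (-3, 1)
layer 6 (escape) idle — unchanged: (-3, 1)
→ actuator (-3, 1)
last writer: layer 3 = phototaxis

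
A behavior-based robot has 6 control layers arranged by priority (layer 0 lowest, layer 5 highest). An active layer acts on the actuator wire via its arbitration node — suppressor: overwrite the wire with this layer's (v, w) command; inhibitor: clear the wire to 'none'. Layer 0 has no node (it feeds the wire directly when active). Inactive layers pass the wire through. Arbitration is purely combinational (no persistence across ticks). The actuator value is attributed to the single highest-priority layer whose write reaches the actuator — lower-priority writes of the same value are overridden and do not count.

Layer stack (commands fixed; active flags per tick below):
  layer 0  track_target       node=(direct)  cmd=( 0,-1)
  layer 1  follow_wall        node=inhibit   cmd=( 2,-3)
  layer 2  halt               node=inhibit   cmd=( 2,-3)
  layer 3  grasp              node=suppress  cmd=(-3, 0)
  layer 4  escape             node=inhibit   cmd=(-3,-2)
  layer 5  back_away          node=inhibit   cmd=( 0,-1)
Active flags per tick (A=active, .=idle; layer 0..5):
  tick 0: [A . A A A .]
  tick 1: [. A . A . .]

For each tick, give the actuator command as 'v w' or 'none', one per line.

none
-3 0

tick 0:
  L0 track_target: active, feeds wire = (0, -1)
  L1 follow_wall: idle → wire stays (0, -1)
  L2 halt: active, inhibitor → wire = none
  L3 grasp: active, suppressor → wire = (-3, 0)
  L4 escape: active, inhibitor → wire = none
  L5 back_away: idle → wire stays none
  actuator = none
tick 1:
  L0 track_target: idle → wire = none
  L1 follow_wall: active, inhibitor → wire = none
  L2 halt: idle → wire stays none
  L3 grasp: active, suppressor → wire = (-3, 0)
  L4 escape: idle → wire stays (-3, 0)
  L5 back_away: idle → wire stays (-3, 0)
  actuator = (-3, 0)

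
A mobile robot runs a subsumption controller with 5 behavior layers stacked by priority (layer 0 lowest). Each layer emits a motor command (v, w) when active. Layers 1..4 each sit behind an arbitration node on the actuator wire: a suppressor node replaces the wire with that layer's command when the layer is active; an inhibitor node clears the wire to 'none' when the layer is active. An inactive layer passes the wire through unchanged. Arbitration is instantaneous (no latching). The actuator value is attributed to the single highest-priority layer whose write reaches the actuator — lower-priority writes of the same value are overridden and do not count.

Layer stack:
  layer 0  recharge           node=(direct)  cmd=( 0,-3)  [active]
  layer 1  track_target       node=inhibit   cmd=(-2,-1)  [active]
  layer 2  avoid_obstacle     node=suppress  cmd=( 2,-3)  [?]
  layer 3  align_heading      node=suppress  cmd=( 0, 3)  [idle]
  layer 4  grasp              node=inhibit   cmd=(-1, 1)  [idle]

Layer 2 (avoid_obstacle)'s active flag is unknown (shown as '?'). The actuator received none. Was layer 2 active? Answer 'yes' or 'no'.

If layer 2 is active=yes:
  actuator would be (2, -3)
If layer 2 is active=no:
  actuator would be none
Observed none, so layer 2 was idle.

no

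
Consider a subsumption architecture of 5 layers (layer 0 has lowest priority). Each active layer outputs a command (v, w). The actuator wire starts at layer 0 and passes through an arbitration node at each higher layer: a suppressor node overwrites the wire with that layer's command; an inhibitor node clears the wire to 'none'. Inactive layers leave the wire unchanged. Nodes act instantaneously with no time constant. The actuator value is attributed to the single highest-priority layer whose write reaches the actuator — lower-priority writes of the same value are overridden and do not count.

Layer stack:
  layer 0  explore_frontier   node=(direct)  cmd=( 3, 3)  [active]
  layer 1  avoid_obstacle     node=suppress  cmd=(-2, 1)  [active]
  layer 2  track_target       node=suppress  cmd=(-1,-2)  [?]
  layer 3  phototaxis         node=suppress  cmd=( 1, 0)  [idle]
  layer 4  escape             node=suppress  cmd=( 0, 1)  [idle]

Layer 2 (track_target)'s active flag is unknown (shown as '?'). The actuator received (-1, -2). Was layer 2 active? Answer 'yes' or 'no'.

yes

If layer 2 is active=yes:
  actuator would be (-1, -2)
If layer 2 is active=no:
  actuator would be (-2, 1)
Observed (-1, -2), so layer 2 was active.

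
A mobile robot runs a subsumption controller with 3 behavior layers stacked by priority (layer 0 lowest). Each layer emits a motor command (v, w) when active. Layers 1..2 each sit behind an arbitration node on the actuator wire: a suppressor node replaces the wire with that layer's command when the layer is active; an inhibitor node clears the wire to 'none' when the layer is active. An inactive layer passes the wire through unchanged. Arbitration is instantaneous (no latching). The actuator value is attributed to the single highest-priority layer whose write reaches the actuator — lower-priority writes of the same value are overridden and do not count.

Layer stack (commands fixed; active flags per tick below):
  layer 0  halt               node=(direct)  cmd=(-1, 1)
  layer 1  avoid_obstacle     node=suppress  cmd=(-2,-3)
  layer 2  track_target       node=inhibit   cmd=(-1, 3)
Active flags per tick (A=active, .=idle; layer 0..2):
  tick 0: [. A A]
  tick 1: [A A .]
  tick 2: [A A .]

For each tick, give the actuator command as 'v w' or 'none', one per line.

tick 0:
  [0] halt off; wire := none
  [1] avoid_obstacle on (suppress); wire := (-2, -3)
  [2] track_target on (inhibit); wire := none
  output none
tick 1:
  [0] halt on; wire := (-1, 1)
  [1] avoid_obstacle on (suppress); wire := (-2, -3)
  [2] track_target off; pass (-2, -3)
  output (-2, -3)
tick 2:
  [0] halt on; wire := (-1, 1)
  [1] avoid_obstacle on (suppress); wire := (-2, -3)
  [2] track_target off; pass (-2, -3)
  output (-2, -3)

none
-2 -3
-2 -3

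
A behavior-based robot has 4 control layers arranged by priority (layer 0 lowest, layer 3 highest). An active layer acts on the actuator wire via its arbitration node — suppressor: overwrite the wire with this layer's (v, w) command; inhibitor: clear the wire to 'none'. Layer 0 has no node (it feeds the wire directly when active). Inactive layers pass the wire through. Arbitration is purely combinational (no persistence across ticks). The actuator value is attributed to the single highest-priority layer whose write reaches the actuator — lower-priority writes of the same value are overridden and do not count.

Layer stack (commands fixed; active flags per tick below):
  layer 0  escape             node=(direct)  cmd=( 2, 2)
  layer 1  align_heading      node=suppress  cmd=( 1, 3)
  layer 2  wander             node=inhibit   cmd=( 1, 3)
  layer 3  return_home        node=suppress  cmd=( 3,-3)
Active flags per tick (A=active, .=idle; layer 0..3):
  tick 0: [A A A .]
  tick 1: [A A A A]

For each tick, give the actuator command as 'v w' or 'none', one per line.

none
3 -3

tick 0:
  layer 0 (escape) active — direct: (2, 2)
  layer 1 (align_heading) active — suppresses: (1, 3)
  layer 2 (wander) active — inhibits: none
  layer 3 (return_home) idle — unchanged: none
  → actuator none
tick 1:
  layer 0 (escape) active — direct: (2, 2)
  layer 1 (align_heading) active — suppresses: (1, 3)
  layer 2 (wander) active — inhibits: none
  layer 3 (return_home) active — suppresses: (3, -3)
  → actuator (3, -3)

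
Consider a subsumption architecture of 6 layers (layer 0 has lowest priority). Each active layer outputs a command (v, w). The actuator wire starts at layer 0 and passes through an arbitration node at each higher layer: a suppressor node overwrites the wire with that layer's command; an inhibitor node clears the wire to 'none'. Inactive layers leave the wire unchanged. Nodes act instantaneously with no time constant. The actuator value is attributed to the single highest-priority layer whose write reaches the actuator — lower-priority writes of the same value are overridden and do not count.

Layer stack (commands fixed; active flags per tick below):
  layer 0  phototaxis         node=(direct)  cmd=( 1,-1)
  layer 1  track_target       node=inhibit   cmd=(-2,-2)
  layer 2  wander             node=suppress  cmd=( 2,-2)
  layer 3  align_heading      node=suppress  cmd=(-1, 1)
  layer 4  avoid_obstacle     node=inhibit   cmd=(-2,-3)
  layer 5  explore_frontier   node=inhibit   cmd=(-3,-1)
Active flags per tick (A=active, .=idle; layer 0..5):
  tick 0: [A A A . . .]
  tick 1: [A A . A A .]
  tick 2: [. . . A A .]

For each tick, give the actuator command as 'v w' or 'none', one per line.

2 -2
none
none

tick 0:
  layer 0 (phototaxis) active — direct: (1, -1)
  layer 1 (track_target) active — inhibits: none
  layer 2 (wander) active — suppresses: (2, -2)
  layer 3 (align_heading) idle — unchanged: (2, -2)
  layer 4 (avoid_obstacle) idle — unchanged: (2, -2)
  layer 5 (explore_frontier) idle — unchanged: (2, -2)
  → actuator (2, -2)
tick 1:
  layer 0 (phototaxis) active — direct: (1, -1)
  layer 1 (track_target) active — inhibits: none
  layer 2 (wander) idle — unchanged: none
  layer 3 (align_heading) active — suppresses: (-1, 1)
  layer 4 (avoid_obstacle) active — inhibits: none
  layer 5 (explore_frontier) idle — unchanged: none
  → actuator none
tick 2:
  layer 0 (phototaxis) idle — none
  layer 1 (track_target) idle — unchanged: none
  layer 2 (wander) idle — unchanged: none
  layer 3 (align_heading) active — suppresses: (-1, 1)
  layer 4 (avoid_obstacle) active — inhibits: none
  layer 5 (explore_frontier) idle — unchanged: none
  → actuator none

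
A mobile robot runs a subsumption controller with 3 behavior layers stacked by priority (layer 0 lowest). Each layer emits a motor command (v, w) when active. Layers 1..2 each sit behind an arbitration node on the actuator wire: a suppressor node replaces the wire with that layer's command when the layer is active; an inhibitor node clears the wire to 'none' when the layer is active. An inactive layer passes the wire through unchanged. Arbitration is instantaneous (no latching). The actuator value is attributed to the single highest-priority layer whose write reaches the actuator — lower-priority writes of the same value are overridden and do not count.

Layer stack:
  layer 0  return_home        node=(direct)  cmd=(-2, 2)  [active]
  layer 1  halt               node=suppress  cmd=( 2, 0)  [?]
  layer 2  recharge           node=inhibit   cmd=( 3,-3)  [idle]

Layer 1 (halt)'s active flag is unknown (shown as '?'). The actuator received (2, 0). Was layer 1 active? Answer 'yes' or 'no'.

yes

If layer 1 is active=yes:
  actuator would be (2, 0)
If layer 1 is active=no:
  actuator would be (-2, 2)
Observed (2, 0), so layer 1 was active.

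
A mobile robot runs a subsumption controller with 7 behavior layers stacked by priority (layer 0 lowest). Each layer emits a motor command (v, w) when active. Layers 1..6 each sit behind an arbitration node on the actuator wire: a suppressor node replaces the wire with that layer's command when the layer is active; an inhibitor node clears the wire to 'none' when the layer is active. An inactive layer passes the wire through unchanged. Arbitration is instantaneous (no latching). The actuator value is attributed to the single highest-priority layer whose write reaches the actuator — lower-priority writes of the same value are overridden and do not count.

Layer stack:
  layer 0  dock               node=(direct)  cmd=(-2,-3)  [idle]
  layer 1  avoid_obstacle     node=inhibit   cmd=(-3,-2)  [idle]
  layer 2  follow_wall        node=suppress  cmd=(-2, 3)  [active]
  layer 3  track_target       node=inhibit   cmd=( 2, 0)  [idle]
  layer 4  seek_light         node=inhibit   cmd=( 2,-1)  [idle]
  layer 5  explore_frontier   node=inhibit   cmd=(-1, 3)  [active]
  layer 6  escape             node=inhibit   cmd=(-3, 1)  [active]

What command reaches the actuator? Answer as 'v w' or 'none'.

none

L0 dock: idle → wire = none
L1 avoid_obstacle: idle → wire stays none
L2 follow_wall: active, suppressor → wire = (-2, 3)
L3 track_target: idle → wire stays (-2, 3)
L4 seek_light: idle → wire stays (-2, 3)
L5 explore_frontier: active, inhibitor → wire = none
L6 escape: active, inhibitor → wire = none
actuator = none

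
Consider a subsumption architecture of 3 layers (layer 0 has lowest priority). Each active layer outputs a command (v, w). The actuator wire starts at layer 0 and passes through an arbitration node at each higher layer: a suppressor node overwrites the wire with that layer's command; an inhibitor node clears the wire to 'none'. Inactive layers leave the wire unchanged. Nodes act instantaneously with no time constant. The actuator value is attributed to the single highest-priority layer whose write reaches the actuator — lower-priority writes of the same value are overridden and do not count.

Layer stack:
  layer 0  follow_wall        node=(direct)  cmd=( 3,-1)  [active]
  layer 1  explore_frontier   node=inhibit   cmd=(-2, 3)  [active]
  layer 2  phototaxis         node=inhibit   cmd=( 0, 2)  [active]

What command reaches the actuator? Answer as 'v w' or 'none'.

none

L0 follow_wall: active, feeds wire = (3, -1)
L1 explore_frontier: active, inhibitor → wire = none
L2 phototaxis: active, inhibitor → wire = none
actuator = none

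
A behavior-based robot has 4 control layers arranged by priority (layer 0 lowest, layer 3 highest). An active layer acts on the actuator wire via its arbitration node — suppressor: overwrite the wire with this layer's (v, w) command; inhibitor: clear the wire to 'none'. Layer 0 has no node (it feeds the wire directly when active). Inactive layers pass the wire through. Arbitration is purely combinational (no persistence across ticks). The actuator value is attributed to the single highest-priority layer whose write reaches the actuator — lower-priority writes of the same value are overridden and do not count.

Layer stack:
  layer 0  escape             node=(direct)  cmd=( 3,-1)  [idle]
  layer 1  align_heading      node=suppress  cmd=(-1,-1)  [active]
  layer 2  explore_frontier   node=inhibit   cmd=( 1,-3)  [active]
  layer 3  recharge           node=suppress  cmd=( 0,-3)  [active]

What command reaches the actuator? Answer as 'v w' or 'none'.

L0 escape: idle → wire = none
L1 align_heading: active, suppressor → wire = (-1, -1)
L2 explore_frontier: active, inhibitor → wire = none
L3 recharge: active, suppressor → wire = (0, -3)
actuator = (0, -3)

0 -3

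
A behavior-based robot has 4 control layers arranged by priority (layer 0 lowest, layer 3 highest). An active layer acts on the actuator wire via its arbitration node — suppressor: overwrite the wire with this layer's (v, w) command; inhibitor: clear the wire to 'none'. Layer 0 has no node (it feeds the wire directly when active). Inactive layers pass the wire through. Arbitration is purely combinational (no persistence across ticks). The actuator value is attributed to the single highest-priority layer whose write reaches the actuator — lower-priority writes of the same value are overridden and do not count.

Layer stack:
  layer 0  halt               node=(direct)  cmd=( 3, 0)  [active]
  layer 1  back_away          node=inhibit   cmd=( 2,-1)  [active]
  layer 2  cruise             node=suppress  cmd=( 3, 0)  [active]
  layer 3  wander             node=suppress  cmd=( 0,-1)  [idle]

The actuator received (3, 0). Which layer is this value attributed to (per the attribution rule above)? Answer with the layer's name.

cruise

L0 halt: active, feeds wire = (3, 0)
L1 back_away: active, inhibitor → wire = none
L2 cruise: active, suppressor → wire = (3, 0)
L3 wander: idle → wire stays (3, 0)
actuator = (3, 0)
last writer: layer 2 = cruise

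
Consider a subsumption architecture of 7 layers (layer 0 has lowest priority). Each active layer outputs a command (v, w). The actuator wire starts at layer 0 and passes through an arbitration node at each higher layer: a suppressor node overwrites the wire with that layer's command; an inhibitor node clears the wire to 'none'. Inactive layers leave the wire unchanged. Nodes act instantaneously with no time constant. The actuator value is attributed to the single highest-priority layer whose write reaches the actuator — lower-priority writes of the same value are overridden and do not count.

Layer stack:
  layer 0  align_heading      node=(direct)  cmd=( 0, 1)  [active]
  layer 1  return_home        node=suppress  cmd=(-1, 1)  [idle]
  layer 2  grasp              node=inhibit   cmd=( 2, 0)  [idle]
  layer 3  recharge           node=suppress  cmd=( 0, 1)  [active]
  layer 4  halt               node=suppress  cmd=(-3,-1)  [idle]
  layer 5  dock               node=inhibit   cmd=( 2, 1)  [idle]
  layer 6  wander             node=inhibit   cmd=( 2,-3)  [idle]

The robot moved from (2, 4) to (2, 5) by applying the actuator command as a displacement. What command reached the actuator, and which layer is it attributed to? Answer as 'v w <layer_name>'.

0 1 recharge

displacement = (2, 5) − (2, 4) = (0, 1)
L0 align_heading: active, feeds wire = (0, 1)
L1 return_home: idle → wire stays (0, 1)
L2 grasp: idle → wire stays (0, 1)
L3 recharge: active, suppressor → wire = (0, 1)
L4 halt: idle → wire stays (0, 1)
L5 dock: idle → wire stays (0, 1)
L6 wander: idle → wire stays (0, 1)
actuator = (0, 1) — from layer 3 (recharge)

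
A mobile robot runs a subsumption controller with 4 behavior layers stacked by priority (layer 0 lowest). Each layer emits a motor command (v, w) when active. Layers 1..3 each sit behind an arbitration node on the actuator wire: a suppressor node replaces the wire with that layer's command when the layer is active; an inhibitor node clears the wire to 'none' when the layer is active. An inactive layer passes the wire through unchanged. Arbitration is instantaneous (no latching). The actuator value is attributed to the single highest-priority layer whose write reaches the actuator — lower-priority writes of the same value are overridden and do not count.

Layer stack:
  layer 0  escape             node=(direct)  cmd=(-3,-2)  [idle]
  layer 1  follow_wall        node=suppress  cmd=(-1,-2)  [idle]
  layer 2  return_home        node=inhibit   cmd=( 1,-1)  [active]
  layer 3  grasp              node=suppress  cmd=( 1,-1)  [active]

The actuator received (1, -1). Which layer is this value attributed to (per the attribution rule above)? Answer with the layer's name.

grasp

layer 0 (escape) idle — none
layer 1 (follow_wall) idle — unchanged: none
layer 2 (return_home) active — inhibits: none
layer 3 (grasp) active — suppresses: (1, -1)
→ actuator (1, -1)
last writer: layer 3 = grasp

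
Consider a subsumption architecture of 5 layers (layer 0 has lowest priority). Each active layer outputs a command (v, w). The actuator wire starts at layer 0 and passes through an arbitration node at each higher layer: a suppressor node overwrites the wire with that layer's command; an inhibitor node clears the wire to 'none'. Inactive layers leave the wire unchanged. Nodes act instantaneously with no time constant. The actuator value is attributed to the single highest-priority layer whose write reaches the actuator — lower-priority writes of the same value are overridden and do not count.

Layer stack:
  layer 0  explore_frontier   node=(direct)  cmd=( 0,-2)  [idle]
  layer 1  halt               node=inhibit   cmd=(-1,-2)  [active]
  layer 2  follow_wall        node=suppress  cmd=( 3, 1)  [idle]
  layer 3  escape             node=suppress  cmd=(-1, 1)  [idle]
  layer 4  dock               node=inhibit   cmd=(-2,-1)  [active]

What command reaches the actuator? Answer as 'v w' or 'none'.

L0 explore_frontier: idle → wire = none
L1 halt: active, inhibitor → wire = none
L2 follow_wall: idle → wire stays none
L3 escape: idle → wire stays none
L4 dock: active, inhibitor → wire = none
actuator = none

none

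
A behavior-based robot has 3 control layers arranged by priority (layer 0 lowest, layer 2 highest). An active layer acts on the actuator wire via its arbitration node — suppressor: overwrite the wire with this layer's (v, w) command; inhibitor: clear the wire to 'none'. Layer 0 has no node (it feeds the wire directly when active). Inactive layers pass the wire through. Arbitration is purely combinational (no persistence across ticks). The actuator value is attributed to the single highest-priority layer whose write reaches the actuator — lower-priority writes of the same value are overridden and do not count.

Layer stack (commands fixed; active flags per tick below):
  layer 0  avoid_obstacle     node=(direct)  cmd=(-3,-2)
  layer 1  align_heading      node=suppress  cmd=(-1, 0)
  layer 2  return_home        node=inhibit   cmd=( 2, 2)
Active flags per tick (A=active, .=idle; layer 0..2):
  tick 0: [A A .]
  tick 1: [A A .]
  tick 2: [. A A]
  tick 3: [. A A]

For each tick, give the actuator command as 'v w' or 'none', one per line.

-1 0
-1 0
none
none

tick 0:
  L0 avoid_obstacle: active, feeds wire = (-3, -2)
  L1 align_heading: active, suppressor → wire = (-1, 0)
  L2 return_home: idle → wire stays (-1, 0)
  actuator = (-1, 0)
tick 1:
  L0 avoid_obstacle: active, feeds wire = (-3, -2)
  L1 align_heading: active, suppressor → wire = (-1, 0)
  L2 return_home: idle → wire stays (-1, 0)
  actuator = (-1, 0)
tick 2:
  L0 avoid_obstacle: idle → wire = none
  L1 align_heading: active, suppressor → wire = (-1, 0)
  L2 return_home: active, inhibitor → wire = none
  actuator = none
tick 3:
  L0 avoid_obstacle: idle → wire = none
  L1 align_heading: active, suppressor → wire = (-1, 0)
  L2 return_home: active, inhibitor → wire = none
  actuator = none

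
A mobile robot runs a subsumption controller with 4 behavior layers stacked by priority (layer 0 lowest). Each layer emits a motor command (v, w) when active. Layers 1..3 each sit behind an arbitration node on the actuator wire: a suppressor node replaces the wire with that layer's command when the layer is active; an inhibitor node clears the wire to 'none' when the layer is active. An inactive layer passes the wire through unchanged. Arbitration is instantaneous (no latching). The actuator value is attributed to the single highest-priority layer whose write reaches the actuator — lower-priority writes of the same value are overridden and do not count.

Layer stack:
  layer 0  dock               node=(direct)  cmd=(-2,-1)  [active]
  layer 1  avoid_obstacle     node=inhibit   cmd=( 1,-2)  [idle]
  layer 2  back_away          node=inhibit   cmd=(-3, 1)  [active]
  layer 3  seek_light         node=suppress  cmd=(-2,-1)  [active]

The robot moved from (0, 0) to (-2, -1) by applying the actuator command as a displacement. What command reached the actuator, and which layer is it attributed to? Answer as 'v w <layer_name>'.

-2 -1 seek_light

displacement = (-2, -1) − (0, 0) = (-2, -1)
layer 0 (dock) active — direct: (-2, -1)
layer 1 (avoid_obstacle) idle — unchanged: (-2, -1)
layer 2 (back_away) active — inhibits: none
layer 3 (seek_light) active — suppresses: (-2, -1)
→ actuator (-2, -1) — from layer 3 (seek_light)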